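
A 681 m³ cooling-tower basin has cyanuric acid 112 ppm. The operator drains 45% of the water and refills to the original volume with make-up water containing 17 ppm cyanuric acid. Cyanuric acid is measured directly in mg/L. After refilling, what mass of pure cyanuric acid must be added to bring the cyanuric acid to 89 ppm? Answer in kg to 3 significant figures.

13.4 kg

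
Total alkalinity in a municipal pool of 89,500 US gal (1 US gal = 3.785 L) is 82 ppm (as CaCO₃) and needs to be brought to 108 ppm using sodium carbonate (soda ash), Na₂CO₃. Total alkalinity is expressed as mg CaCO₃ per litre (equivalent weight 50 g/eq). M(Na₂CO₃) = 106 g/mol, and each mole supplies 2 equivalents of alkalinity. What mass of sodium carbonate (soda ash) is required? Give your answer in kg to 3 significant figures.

9.34 kg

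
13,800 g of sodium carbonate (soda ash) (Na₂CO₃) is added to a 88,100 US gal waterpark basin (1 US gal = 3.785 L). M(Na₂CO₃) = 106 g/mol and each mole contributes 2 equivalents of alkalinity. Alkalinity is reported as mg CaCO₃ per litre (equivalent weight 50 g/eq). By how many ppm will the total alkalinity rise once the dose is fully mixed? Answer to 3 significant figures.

Volume: 88,100 US gal × 3.785 L/gal = 333,458 L.
Moles of Na₂CO₃: 13,800 g ÷ 106 g/mol = 130.2 mol → 260.4 eq of alkalinity.
As CaCO₃: 260.4 eq × 50 g/eq = 13,020 g.
Rise: 13,020 g / 333,458 L × 1000 = 39.04 mg/L.

39.0 ppm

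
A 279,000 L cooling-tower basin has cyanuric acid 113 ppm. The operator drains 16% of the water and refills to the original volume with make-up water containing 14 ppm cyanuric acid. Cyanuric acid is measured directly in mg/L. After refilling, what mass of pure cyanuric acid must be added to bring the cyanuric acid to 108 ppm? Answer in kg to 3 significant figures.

After draining 16% and refilling: 113 × 0.84 + 14 × 0.16 = 97.16 ppm.
Deficit to target: 108 − 97.16 = 10.84 mg/L.
Mass: 10.84 mg/L × 279,000 L = 3024 g cyanuric acid.

3.02 kg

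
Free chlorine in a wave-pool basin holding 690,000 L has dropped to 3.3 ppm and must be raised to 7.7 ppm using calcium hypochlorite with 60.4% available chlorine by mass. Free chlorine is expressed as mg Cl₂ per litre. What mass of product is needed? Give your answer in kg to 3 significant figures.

Chlorine deficit: 7.7 − 3.3 = 4.4 ppm = 4.4 mg/L as Cl₂.
Cl₂ equivalent needed: 4.4 mg/L × 690,000 L = 3,036,000 mg = 3036 g.
Product at 60.4% available chlorine: 3036 / 0.604 = 5026 g.

5.03 kg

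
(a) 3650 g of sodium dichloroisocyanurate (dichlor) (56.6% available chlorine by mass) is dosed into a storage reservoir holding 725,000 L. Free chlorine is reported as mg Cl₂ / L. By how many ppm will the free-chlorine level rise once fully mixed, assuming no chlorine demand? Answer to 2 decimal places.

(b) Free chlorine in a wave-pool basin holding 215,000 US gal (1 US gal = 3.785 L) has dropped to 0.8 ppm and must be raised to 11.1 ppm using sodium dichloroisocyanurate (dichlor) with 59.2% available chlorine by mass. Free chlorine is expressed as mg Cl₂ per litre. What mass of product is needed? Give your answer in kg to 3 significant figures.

(a) 2.85 ppm; (b) 14.2 kg

(a) Available chlorine delivered: 3650 g × 0.566 = 2066 g as Cl₂.
(a) Concentration rise: 2066 g / 725,000 L = 2.85 mg/L = 2.85 ppm.

(b) Volume: 215,000 US gal × 3.785 L/gal = 813,775 L.
(b) Chlorine deficit: 11.1 − 0.8 = 10.3 ppm = 10.3 mg/L as Cl₂.
(b) Cl₂ equivalent needed: 10.3 mg/L × 813,775 L = 8,382,000 mg = 8382 g.
(b) Product at 59.2% available chlorine: 8382 / 0.592 = 14,160 g.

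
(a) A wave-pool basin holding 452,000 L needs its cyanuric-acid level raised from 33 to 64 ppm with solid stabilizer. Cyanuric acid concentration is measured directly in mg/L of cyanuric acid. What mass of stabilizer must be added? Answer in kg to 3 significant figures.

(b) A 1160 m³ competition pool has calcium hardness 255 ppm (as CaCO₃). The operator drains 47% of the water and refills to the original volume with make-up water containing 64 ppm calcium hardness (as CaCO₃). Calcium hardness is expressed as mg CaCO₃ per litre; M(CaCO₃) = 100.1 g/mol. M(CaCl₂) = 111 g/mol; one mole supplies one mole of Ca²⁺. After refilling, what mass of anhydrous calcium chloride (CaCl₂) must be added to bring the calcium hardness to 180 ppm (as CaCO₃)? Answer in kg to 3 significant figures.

(a) 14.0 kg; (b) 19.0 kg

(a) CYA to add: (64 − 33) = 31 mg/L × 452,000 L = 14,010 g cyanuric acid.

(b) Volume: 1160 m³ = 1,160,000 L.
(b) After draining 47% and refilling: 255 × 0.53 + 64 × 0.47 = 165.23 ppm.
(b) Deficit to target: 180 − 165.23 = 14.77 mg/L.
(b) As CaCO₃: 14.77 mg/L × 1,160,000 L = 17,130 g; ÷ 100.1 = 171.2 mol Ca²⁺.
(b) Mass: 171.2 × 111 = 19,000 g.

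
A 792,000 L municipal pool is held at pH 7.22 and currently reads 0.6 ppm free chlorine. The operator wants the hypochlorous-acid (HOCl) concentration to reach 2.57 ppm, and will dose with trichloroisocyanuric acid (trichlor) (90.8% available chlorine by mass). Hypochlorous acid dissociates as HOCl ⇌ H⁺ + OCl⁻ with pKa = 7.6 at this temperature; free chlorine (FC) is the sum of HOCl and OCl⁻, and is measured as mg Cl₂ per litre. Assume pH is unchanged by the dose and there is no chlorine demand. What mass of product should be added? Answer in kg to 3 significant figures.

2.65 kg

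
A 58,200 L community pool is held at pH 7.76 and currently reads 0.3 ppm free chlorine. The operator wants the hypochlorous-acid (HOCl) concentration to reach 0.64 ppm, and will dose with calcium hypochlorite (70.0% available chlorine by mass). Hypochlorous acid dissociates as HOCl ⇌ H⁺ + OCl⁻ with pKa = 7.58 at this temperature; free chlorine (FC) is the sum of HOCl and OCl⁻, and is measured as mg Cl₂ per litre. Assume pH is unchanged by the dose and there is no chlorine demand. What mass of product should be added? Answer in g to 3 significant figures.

109 g

[OCl⁻]/[HOCl] = 10^(pH − pKa) = 10^(7.76 − 7.58) = 1.514; fraction as HOCl = 1/(1 + 1.514) = 0.3978.
Free chlorine required for 0.64 ppm HOCl: 0.64 / 0.3978 = 1.609 ppm.
FC to add: 1.609 − 0.3 = 1.309 mg/L as Cl₂.
Cl₂ equivalent: 1.309 mg/L × 58,200 L = 76.17 g.
Product at 70.0% available Cl: 76.17 / 0.7 = 108.8 g.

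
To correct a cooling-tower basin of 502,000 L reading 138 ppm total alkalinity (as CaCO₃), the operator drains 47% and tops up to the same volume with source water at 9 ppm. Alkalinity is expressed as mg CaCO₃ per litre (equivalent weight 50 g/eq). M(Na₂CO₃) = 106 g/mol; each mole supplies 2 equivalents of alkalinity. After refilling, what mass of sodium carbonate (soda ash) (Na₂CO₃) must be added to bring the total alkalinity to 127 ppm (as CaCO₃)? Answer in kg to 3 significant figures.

After draining 47% and refilling: 138 × 0.53 + 9 × 0.47 = 77.37 ppm.
Deficit to target: 127 − 77.37 = 49.63 mg/L.
As CaCO₃: 49.63 mg/L × 502,000 L = 24,910 g; ÷ 50 g/eq ÷ 2 = 249.1 mol Na₂CO₃.
Mass: 249.1 × 106 = 26,410 g.

26.4 kg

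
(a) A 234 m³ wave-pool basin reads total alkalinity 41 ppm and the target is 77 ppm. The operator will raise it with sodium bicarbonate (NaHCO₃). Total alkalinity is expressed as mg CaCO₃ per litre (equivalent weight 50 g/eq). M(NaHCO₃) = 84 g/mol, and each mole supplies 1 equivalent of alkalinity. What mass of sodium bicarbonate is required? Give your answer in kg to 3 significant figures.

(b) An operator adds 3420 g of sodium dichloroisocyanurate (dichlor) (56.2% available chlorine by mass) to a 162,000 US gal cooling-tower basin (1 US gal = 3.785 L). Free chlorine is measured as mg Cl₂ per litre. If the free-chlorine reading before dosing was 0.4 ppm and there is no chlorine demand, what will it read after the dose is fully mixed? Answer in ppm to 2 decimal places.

(a) Volume: 234 m³ = 234,000 L.
(a) Alkalinity to add: (77 − 41) = 36 mg/L as CaCO₃ × 234,000 L = 8424 g as CaCO₃.
(a) Equivalents: 8424 g ÷ 50 g/eq = 168.5 eq.
(a) NaHCO₃ supplies 1 eq per mole → 168.5 mol.
(a) Mass: 168.5 mol × 84 g/mol = 14,150 g.

(b) Volume: 162,000 US gal × 3.785 L/gal = 613,170 L.
(b) Available chlorine delivered: 3420 g × 0.562 = 1922 g as Cl₂.
(b) Concentration rise: 1922 g / 613,170 L = 3.135 mg/L = 3.13 ppm.
(b) Final FC: 0.4 + 3.13 = 3.53 ppm.

(a) 14.2 kg; (b) 3.53 ppm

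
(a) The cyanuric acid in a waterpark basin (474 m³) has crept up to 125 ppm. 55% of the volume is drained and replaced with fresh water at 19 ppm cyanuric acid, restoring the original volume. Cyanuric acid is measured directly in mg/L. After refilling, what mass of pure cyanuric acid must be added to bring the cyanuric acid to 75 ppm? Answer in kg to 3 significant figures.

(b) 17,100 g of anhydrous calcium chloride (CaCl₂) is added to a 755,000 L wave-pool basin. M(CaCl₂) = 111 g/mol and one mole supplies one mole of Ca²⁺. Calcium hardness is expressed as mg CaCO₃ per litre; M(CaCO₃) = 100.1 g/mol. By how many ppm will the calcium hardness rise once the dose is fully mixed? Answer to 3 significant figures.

(a) 3.93 kg; (b) 20.4 ppm

(a) Volume: 474 m³ = 474,000 L.
(a) After draining 55% and refilling: 125 × 0.45 + 19 × 0.55 = 66.7 ppm.
(a) Deficit to target: 75 − 66.7 = 8.3 mg/L.
(a) Mass: 8.3 mg/L × 474,000 L = 3934 g cyanuric acid.

(b) Moles of Ca²⁺: 17,100 g ÷ 111 g/mol = 154.1 mol.
(b) As CaCO₃: 154.1 mol × 100.1 g/mol = 15,420 g.
(b) Rise: 15,420 g / 755,000 L × 1000 = 20.42 mg/L.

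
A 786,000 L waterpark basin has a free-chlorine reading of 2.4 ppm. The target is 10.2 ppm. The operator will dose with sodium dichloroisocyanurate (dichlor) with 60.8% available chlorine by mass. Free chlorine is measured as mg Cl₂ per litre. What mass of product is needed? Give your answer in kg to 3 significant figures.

Chlorine deficit: 10.2 − 2.4 = 7.8 ppm = 7.8 mg/L as Cl₂.
Cl₂ equivalent needed: 7.8 mg/L × 786,000 L = 6,131,000 mg = 6131 g.
Product at 60.8% available chlorine: 6131 / 0.608 = 10,080 g.

10.1 kg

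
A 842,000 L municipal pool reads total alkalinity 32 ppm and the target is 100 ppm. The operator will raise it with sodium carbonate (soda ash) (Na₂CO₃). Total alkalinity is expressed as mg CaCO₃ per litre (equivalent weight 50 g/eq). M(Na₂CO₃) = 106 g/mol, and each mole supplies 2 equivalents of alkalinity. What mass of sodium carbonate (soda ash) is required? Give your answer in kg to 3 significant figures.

Alkalinity to add: (100 − 32) = 68 mg/L as CaCO₃ × 842,000 L = 57,260 g as CaCO₃.
Equivalents: 57,260 g ÷ 50 g/eq = 1145 eq.
Each mole of Na₂CO₃ supplies 2 eq, so 1145 / 2 = 572.6 mol.
Mass: 572.6 mol × 106 g/mol = 60,690 g.

60.7 kg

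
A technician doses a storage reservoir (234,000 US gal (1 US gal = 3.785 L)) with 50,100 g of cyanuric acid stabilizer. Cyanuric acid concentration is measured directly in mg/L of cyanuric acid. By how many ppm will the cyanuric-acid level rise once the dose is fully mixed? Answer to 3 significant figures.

56.6 ppm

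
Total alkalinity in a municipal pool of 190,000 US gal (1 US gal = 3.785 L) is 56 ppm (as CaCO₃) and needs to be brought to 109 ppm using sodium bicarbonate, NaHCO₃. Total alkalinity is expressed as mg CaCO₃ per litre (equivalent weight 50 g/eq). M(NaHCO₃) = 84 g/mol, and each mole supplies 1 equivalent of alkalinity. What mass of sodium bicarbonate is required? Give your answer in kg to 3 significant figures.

64.0 kg

Volume: 190,000 US gal × 3.785 L/gal = 719,150 L.
Alkalinity to add: (109 − 56) = 53 mg/L as CaCO₃ × 719,150 L = 38,110 g as CaCO₃.
Equivalents: 38,110 g ÷ 50 g/eq = 762.3 eq.
NaHCO₃ supplies 1 eq per mole → 762.3 mol.
Mass: 762.3 mol × 84 g/mol = 64,030 g.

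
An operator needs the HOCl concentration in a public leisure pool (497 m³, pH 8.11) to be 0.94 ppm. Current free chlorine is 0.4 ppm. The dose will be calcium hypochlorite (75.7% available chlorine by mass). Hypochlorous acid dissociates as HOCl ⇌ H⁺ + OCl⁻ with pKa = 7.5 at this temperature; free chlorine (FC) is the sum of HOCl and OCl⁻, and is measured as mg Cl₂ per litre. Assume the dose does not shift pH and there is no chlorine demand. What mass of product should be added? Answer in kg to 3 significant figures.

Volume: 497 m³ = 497,000 L.
[OCl⁻]/[HOCl] = 10^(pH − pKa) = 10^(8.11 − 7.5) = 4.074; fraction as HOCl = 1/(1 + 4.074) = 0.1971.
Free chlorine required for 0.94 ppm HOCl: 0.94 / 0.1971 = 4.769 ppm.
FC to add: 4.769 − 0.4 = 4.369 mg/L as Cl₂.
Cl₂ equivalent: 4.369 mg/L × 497,000 L = 2172 g.
Product at 75.7% available Cl: 2172 / 0.757 = 2869 g.

2.87 kg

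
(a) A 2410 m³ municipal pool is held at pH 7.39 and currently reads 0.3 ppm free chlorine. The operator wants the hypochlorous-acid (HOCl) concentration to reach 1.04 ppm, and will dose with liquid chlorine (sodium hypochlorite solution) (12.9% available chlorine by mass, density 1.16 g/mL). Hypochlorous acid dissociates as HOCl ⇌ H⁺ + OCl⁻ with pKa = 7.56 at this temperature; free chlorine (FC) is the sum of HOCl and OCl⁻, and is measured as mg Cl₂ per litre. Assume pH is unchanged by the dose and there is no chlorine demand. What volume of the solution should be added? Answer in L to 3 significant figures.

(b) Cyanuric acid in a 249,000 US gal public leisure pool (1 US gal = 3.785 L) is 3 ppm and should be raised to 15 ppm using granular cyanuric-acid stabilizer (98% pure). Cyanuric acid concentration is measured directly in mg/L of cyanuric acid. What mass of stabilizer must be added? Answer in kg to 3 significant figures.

(a) 23.2 L; (b) 11.5 kg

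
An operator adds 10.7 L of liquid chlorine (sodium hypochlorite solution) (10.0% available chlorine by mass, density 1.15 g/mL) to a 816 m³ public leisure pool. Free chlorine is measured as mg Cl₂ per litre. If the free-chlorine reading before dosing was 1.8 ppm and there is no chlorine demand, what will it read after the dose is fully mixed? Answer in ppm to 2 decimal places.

3.31 ppm

Volume: 816 m³ = 816,000 L.
Mass of solution: 10.7 L × 1000 mL/L × 1.15 g/mL = 12,300 g.
Available chlorine delivered: 12,300 g × 0.1 = 1230 g as Cl₂.
Concentration rise: 1230 g / 816,000 L = 1.508 mg/L = 1.51 ppm.
Final FC: 1.8 + 1.51 = 3.31 ppm.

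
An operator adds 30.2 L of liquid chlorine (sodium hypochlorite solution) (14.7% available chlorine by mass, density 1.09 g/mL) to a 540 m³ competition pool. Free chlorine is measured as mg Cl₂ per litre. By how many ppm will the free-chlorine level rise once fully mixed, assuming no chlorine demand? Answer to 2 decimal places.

8.96 ppm

Volume: 540 m³ = 540,000 L.
Mass of solution: 30.2 L × 1000 mL/L × 1.09 g/mL = 32,920 g.
Available chlorine delivered: 32,920 g × 0.147 = 4839 g as Cl₂.
Concentration rise: 4839 g / 540,000 L = 8.961 mg/L = 8.96 ppm.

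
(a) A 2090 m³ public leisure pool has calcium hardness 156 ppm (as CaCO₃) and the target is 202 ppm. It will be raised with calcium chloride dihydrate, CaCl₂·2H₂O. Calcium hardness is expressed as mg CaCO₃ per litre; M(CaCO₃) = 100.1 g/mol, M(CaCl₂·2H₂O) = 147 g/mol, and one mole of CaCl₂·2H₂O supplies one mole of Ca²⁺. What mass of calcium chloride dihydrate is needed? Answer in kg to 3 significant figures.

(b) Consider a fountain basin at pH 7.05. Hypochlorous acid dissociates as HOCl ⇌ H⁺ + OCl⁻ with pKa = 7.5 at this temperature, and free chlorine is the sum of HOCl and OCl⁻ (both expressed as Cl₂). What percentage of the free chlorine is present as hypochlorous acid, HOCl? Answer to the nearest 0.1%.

(a) 141 kg; (b) 73.8%

(a) Volume: 2090 m³ = 2,090,000 L.
(a) Hardness to add: (202 − 156) = 46 mg/L as CaCO₃ × 2,090,000 L = 96,140 g as CaCO₃.
(a) Moles of Ca²⁺ (1 mol Ca²⁺ ≡ 1 mol CaCO₃): 96,140 / 100.1 g/mol = 960.4 mol.
(a) Mass of CaCl₂·2H₂O: 960.4 × 147 = 141,200 g.

(b) [OCl⁻]/[HOCl] = 10^(pH − pKa) = 10^(7.05 − 7.5) = 10^-0.45 = 0.3548.
(b) Fraction as HOCl = 1 / (1 + 0.3548) = 0.7381.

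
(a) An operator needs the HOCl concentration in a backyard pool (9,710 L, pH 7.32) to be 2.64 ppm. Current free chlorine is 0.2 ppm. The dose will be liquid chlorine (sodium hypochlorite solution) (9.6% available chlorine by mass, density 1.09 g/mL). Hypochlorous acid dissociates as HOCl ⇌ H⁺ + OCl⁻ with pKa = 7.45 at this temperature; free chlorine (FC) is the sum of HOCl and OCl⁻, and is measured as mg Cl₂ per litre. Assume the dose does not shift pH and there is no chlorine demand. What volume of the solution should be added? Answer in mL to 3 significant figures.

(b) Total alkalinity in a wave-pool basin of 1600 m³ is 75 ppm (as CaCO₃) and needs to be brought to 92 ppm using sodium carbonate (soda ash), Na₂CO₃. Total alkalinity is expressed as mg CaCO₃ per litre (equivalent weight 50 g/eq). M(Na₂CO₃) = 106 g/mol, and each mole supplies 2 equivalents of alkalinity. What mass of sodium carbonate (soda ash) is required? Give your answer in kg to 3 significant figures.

(a) 408 mL; (b) 28.8 kg

(a) [OCl⁻]/[HOCl] = 10^(pH − pKa) = 10^(7.32 − 7.45) = 0.7413; fraction as HOCl = 1/(1 + 0.7413) = 0.5743.
(a) Free chlorine required for 2.64 ppm HOCl: 2.64 / 0.5743 = 4.597 ppm.
(a) FC to add: 4.597 − 0.2 = 4.397 mg/L as Cl₂.
(a) Cl₂ equivalent: 4.397 mg/L × 9,710 L = 42.7 g.
(a) Product at 9.6% available Cl: 42.7 / 0.096 = 444.7 g.
(a) Volume: 444.7 g ÷ 1.09 g/mL = 408 mL.

(b) Volume: 1600 m³ = 1,600,000 L.
(b) Alkalinity to add: (92 − 75) = 17 mg/L as CaCO₃ × 1,600,000 L = 27,200 g as CaCO₃.
(b) Equivalents: 27,200 g ÷ 50 g/eq = 544 eq.
(b) Each mole of Na₂CO₃ supplies 2 eq, so 544 / 2 = 272 mol.
(b) Mass: 272 mol × 106 g/mol = 28,830 g.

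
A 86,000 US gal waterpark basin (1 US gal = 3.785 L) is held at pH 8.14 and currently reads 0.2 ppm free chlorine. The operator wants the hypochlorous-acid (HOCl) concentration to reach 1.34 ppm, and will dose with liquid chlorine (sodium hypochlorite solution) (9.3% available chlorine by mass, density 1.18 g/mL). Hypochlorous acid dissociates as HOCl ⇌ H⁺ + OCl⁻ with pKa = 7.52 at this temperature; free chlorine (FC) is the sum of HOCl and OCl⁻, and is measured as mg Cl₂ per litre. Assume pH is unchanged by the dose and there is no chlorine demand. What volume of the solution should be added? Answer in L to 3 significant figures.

20.0 L

Volume: 86,000 US gal × 3.785 L/gal = 325,510 L.
[OCl⁻]/[HOCl] = 10^(pH − pKa) = 10^(8.14 − 7.52) = 4.169; fraction as HOCl = 1/(1 + 4.169) = 0.1935.
Free chlorine required for 1.34 ppm HOCl: 1.34 / 0.1935 = 6.926 ppm.
FC to add: 6.926 − 0.2 = 6.726 mg/L as Cl₂.
Cl₂ equivalent: 6.726 mg/L × 325,510 L = 2189 g.
Product at 9.3% available Cl: 2189 / 0.093 = 23,540 g.
Volume: 23,540 g ÷ 1.18 g/mL = 19,950 mL.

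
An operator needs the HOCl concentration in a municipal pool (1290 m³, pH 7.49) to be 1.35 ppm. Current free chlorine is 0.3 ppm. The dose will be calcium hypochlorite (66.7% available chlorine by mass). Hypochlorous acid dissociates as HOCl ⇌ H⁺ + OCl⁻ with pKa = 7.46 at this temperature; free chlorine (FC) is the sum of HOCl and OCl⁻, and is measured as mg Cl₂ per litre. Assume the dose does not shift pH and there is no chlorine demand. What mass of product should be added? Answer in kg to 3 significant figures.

Volume: 1290 m³ = 1,290,000 L.
[OCl⁻]/[HOCl] = 10^(pH − pKa) = 10^(7.49 − 7.46) = 1.072; fraction as HOCl = 1/(1 + 1.072) = 0.4827.
Free chlorine required for 1.35 ppm HOCl: 1.35 / 0.4827 = 2.797 ppm.
FC to add: 2.797 − 0.3 = 2.497 mg/L as Cl₂.
Cl₂ equivalent: 2.497 mg/L × 1,290,000 L = 3221 g.
Product at 66.7% available Cl: 3221 / 0.667 = 4828 g.

4.83 kg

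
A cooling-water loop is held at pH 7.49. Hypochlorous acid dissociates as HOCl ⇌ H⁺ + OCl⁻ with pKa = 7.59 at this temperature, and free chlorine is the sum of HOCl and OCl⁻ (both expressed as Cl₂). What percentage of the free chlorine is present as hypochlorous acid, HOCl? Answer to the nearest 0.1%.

55.7%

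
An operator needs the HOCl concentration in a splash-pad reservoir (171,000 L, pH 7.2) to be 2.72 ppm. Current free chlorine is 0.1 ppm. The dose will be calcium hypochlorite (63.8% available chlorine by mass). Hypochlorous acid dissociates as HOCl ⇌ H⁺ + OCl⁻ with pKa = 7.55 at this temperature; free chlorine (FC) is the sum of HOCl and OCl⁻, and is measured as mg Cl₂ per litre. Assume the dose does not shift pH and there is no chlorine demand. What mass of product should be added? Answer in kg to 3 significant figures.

1.03 kg

[OCl⁻]/[HOCl] = 10^(pH − pKa) = 10^(7.2 − 7.55) = 0.4467; fraction as HOCl = 1/(1 + 0.4467) = 0.6912.
Free chlorine required for 2.72 ppm HOCl: 2.72 / 0.6912 = 3.935 ppm.
FC to add: 3.935 − 0.1 = 3.835 mg/L as Cl₂.
Cl₂ equivalent: 3.835 mg/L × 171,000 L = 655.8 g.
Product at 63.8% available Cl: 655.8 / 0.638 = 1028 g.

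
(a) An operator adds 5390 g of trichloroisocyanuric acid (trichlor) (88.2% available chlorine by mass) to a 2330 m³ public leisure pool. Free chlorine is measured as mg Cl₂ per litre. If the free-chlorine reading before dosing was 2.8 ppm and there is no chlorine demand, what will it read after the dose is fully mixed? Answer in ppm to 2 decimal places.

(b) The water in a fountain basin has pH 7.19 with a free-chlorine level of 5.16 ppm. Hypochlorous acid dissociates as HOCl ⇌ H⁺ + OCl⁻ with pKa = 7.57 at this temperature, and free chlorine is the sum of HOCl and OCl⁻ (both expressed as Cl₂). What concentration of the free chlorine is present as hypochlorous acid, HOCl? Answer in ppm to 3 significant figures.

(a) Volume: 2330 m³ = 2,330,000 L.
(a) Available chlorine delivered: 5390 g × 0.882 = 4754 g as Cl₂.
(a) Concentration rise: 4754 g / 2,330,000 L = 2.04 mg/L = 2.04 ppm.
(a) Final FC: 2.8 + 2.04 = 4.84 ppm.

(b) [OCl⁻]/[HOCl] = 10^(pH − pKa) = 10^(7.19 − 7.57) = 10^-0.38 = 0.4169.
(b) Fraction as HOCl = 1 / (1 + 0.4169) = 0.7058.
(b) HOCl = 0.7058 × 5.16 ppm = 3.642 ppm.

(a) 4.84 ppm; (b) 3.64 ppm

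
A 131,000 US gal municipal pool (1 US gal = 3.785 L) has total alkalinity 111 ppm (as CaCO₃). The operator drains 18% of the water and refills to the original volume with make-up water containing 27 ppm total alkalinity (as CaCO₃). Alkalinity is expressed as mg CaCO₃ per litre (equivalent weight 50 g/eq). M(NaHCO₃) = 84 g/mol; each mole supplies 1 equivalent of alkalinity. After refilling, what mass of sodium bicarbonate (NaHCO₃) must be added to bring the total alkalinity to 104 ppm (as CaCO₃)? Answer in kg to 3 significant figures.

6.76 kg

Volume: 131,000 US gal × 3.785 L/gal = 495,835 L.
After draining 18% and refilling: 111 × 0.82 + 27 × 0.18 = 95.88 ppm.
Deficit to target: 104 − 95.88 = 8.12 mg/L.
As CaCO₃: 8.12 mg/L × 495,835 L = 4026 g; ÷ 50 g/eq ÷ 1 = 80.52 mol NaHCO₃.
Mass: 80.52 × 84 = 6764 g.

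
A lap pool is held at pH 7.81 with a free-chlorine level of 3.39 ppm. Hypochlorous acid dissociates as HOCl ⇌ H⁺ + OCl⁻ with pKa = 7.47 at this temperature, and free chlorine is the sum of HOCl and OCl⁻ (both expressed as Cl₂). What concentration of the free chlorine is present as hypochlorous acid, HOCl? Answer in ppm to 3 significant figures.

[OCl⁻]/[HOCl] = 10^(pH − pKa) = 10^(7.81 − 7.47) = 10^0.34 = 2.188.
Fraction as HOCl = 1 / (1 + 2.188) = 0.3137.
HOCl = 0.3137 × 3.39 ppm = 1.063 ppm.

1.06 ppm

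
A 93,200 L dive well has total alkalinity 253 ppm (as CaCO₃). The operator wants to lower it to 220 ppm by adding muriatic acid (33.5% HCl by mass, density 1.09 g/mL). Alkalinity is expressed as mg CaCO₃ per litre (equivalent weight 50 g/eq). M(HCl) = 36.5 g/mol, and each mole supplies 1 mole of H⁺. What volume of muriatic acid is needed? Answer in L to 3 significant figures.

6.15 L

Alkalinity to neutralize: (253 − 220) = 33 mg/L as CaCO₃ × 93,200 L = 3076 g as CaCO₃.
Equivalents of H⁺ required: 3076 ÷ 50 g/eq = 61.51 eq = 61.51 mol HCl.
Mass of HCl: 61.51 × 36.5 = 2245 g.
Mass of 33.5% solution: 2245 / 0.335 = 6702 g.
Volume: 6702 g ÷ 1.09 g/mL = 6149 mL.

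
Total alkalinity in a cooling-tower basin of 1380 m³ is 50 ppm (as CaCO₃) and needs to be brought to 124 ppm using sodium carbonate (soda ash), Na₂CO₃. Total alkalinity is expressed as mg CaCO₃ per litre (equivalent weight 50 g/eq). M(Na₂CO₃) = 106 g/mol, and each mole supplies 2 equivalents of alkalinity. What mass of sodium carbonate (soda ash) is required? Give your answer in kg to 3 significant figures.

108 kg

Volume: 1380 m³ = 1,380,000 L.
Alkalinity to add: (124 − 50) = 74 mg/L as CaCO₃ × 1,380,000 L = 102,100 g as CaCO₃.
Equivalents: 102,100 g ÷ 50 g/eq = 2042 eq.
Each mole of Na₂CO₃ supplies 2 eq, so 2042 / 2 = 1021 mol.
Mass: 1021 mol × 106 g/mol = 108,200 g.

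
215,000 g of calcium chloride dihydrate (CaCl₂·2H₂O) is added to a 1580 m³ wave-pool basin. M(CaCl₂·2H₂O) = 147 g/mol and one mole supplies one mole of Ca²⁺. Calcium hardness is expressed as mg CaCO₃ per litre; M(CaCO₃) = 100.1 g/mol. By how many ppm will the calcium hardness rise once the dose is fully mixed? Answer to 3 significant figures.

Volume: 1580 m³ = 1,580,000 L.
Moles of Ca²⁺: 215,000 g ÷ 147 g/mol = 1463 mol.
As CaCO₃: 1463 mol × 100.1 g/mol = 146,400 g.
Rise: 146,400 g / 1,580,000 L × 1000 = 92.66 mg/L.

92.7 ppm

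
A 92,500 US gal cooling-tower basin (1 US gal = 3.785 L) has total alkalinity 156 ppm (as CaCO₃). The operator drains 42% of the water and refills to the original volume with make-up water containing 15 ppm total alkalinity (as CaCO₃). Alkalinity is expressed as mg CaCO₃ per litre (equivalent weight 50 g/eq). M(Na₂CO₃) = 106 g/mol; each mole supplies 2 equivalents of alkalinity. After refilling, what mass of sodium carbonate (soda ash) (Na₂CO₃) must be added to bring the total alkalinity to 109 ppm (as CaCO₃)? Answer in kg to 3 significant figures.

4.54 kg

Volume: 92,500 US gal × 3.785 L/gal = 350,112 L.
After draining 42% and refilling: 156 × 0.58 + 15 × 0.42 = 96.78 ppm.
Deficit to target: 109 − 96.78 = 12.22 mg/L.
As CaCO₃: 12.22 mg/L × 350,112 L = 4278 g; ÷ 50 g/eq ÷ 2 = 42.78 mol Na₂CO₃.
Mass: 42.78 × 106 = 4535 g.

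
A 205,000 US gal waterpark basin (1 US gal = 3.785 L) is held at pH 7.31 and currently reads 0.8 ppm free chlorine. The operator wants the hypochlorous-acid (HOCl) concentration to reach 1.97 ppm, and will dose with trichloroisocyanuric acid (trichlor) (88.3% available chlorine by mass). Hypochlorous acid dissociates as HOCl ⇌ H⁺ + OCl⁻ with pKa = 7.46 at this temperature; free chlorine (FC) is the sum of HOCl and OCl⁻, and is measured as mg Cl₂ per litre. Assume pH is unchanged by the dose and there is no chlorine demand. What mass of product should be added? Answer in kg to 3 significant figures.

Volume: 205,000 US gal × 3.785 L/gal = 775,925 L.
[OCl⁻]/[HOCl] = 10^(pH − pKa) = 10^(7.31 − 7.46) = 0.7079; fraction as HOCl = 1/(1 + 0.7079) = 0.5855.
Free chlorine required for 1.97 ppm HOCl: 1.97 / 0.5855 = 3.365 ppm.
FC to add: 3.365 − 0.8 = 2.565 mg/L as Cl₂.
Cl₂ equivalent: 2.565 mg/L × 775,925 L = 1990 g.
Product at 88.3% available Cl: 1990 / 0.883 = 2254 g.

2.25 kg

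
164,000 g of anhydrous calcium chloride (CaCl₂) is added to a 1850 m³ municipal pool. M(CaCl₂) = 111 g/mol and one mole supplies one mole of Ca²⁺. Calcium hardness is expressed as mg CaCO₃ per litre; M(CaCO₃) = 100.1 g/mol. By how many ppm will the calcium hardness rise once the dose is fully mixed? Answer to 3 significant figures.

79.9 ppm

Volume: 1850 m³ = 1,850,000 L.
Moles of Ca²⁺: 164,000 g ÷ 111 g/mol = 1477 mol.
As CaCO₃: 1477 mol × 100.1 g/mol = 147,900 g.
Rise: 147,900 g / 1,850,000 L × 1000 = 79.94 mg/L.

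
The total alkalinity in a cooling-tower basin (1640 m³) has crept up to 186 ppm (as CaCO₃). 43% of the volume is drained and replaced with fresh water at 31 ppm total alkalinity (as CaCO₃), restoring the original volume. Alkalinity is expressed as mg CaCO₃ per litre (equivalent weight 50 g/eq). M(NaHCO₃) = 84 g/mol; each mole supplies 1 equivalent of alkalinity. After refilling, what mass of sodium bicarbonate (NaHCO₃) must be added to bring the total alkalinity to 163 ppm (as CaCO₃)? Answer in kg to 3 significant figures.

Volume: 1640 m³ = 1,640,000 L.
After draining 43% and refilling: 186 × 0.57 + 31 × 0.43 = 119.35 ppm.
Deficit to target: 163 − 119.35 = 43.65 mg/L.
As CaCO₃: 43.65 mg/L × 1,640,000 L = 71,590 g; ÷ 50 g/eq ÷ 1 = 1432 mol NaHCO₃.
Mass: 1432 × 84 = 120,300 g.

120 kg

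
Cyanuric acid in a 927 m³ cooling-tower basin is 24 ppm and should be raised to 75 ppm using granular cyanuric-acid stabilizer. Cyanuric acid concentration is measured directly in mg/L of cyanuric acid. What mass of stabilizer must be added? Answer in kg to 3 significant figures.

47.3 kg

Volume: 927 m³ = 927,000 L.
CYA to add: (75 − 24) = 51 mg/L × 927,000 L = 47,280 g cyanuric acid.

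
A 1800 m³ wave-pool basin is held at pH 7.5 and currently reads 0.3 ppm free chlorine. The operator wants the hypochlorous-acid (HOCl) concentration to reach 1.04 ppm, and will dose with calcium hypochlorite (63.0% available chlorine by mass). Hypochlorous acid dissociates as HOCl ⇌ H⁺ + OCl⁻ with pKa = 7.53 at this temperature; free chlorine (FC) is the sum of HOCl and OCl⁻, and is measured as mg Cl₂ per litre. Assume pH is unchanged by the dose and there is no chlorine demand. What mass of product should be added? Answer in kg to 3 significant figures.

4.89 kg

Volume: 1800 m³ = 1,800,000 L.
[OCl⁻]/[HOCl] = 10^(pH − pKa) = 10^(7.5 − 7.53) = 0.9333; fraction as HOCl = 1/(1 + 0.9333) = 0.5173.
Free chlorine required for 1.04 ppm HOCl: 1.04 / 0.5173 = 2.011 ppm.
FC to add: 2.011 − 0.3 = 1.711 mg/L as Cl₂.
Cl₂ equivalent: 1.711 mg/L × 1,800,000 L = 3079 g.
Product at 63.0% available Cl: 3079 / 0.63 = 4887 g.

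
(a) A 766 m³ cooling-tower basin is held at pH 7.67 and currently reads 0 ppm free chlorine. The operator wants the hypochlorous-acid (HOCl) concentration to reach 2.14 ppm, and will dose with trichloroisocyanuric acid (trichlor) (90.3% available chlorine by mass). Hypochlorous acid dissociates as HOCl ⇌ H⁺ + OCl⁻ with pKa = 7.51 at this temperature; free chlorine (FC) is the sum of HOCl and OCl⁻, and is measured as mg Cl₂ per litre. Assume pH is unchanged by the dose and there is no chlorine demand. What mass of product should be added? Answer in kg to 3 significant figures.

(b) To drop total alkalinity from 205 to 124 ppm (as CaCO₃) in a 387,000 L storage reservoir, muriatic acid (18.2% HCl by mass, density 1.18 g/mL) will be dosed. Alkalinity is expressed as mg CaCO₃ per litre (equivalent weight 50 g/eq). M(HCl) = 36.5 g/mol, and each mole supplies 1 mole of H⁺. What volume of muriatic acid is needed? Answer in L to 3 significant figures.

(a) Volume: 766 m³ = 766,000 L.
(a) [OCl⁻]/[HOCl] = 10^(pH − pKa) = 10^(7.67 − 7.51) = 1.445; fraction as HOCl = 1/(1 + 1.445) = 0.4089.
(a) Free chlorine required for 2.14 ppm HOCl: 2.14 / 0.4089 = 5.233 ppm.
(a) FC to add: 5.233 − 0 = 5.233 mg/L as Cl₂.
(a) Cl₂ equivalent: 5.233 mg/L × 766,000 L = 4009 g.
(a) Product at 90.3% available Cl: 4009 / 0.903 = 4439 g.

(b) Alkalinity to neutralize: (205 − 124) = 81 mg/L as CaCO₃ × 387,000 L = 31,350 g as CaCO₃.
(b) Equivalents of H⁺ required: 31,350 ÷ 50 g/eq = 626.9 eq = 626.9 mol HCl.
(b) Mass of HCl: 626.9 × 36.5 = 22,880 g.
(b) Mass of 18.2% solution: 22,880 / 0.182 = 125,700 g.
(b) Volume: 125,700 g ÷ 1.18 g/mL = 106,600 mL.

(a) 4.44 kg; (b) 107 L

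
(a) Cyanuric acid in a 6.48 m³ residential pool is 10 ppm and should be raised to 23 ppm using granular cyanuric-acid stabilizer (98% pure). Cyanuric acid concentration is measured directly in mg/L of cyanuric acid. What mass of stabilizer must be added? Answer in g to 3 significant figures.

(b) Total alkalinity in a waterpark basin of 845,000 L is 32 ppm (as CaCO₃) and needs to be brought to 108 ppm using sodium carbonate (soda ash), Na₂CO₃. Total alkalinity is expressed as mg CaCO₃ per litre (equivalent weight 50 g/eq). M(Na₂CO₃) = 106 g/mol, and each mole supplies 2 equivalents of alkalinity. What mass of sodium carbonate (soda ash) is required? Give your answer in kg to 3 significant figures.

(a) Volume: 6.48 m³ = 6,480 L.
(a) CYA to add: (23 − 10) = 13 mg/L × 6,480 L = 84.24 g cyanuric acid.
(a) At 98% purity: 84.24 / 0.98 = 85.96 g product.

(b) Alkalinity to add: (108 − 32) = 76 mg/L as CaCO₃ × 845,000 L = 64,220 g as CaCO₃.
(b) Equivalents: 64,220 g ÷ 50 g/eq = 1284 eq.
(b) Each mole of Na₂CO₃ supplies 2 eq, so 1284 / 2 = 642.2 mol.
(b) Mass: 642.2 mol × 106 g/mol = 68,070 g.

(a) 86.0 g; (b) 68.1 kg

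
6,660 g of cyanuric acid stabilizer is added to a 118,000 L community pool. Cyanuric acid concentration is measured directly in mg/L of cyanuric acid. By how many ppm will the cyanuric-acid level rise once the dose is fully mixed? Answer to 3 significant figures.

Rise: 6,660 g / 118,000 L × 1000 = 56.44 mg/L.

56.4 ppm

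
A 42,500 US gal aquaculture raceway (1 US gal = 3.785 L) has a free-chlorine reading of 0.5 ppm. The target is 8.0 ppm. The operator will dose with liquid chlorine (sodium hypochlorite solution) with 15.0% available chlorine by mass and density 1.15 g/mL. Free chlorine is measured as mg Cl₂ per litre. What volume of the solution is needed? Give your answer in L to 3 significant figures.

6.99 L

Volume: 42,500 US gal × 3.785 L/gal = 160,862 L.
Chlorine deficit: 8.0 − 0.5 = 7.5 ppm = 7.5 mg/L as Cl₂.
Cl₂ equivalent needed: 7.5 mg/L × 160,862 L = 1,206,000 mg = 1206 g.
Product at 15.0% available chlorine: 1206 / 0.15 = 8043 g.
Volume at density 1.15 g/mL: 8043 g ÷ 1.15 g/mL = 6994 mL.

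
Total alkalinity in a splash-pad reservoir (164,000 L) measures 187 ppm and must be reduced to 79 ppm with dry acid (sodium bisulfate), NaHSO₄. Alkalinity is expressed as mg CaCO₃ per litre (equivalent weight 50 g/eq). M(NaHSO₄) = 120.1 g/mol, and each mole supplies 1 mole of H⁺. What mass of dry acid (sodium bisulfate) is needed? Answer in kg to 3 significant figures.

42.5 kg

Alkalinity to neutralize: (187 − 79) = 108 mg/L as CaCO₃ × 164,000 L = 17,710 g as CaCO₃.
Equivalents of H⁺ required: 17,710 ÷ 50 g/eq = 354.2 eq = 354.2 mol NaHSO₄.
Mass of NaHSO₄: 354.2 × 120.1 = 42,540 g.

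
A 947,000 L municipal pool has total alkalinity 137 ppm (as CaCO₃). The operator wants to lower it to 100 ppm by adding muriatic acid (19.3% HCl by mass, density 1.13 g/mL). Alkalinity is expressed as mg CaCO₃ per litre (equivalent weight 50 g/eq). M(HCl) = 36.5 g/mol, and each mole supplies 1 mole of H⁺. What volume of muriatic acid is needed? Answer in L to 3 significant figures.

Alkalinity to neutralize: (137 − 100) = 37 mg/L as CaCO₃ × 947,000 L = 35,040 g as CaCO₃.
Equivalents of H⁺ required: 35,040 ÷ 50 g/eq = 700.8 eq = 700.8 mol HCl.
Mass of HCl: 700.8 × 36.5 = 25,580 g.
Mass of 19.3% solution: 25,580 / 0.193 = 132,500 g.
Volume: 132,500 g ÷ 1.13 g/mL = 117,300 mL.

117 L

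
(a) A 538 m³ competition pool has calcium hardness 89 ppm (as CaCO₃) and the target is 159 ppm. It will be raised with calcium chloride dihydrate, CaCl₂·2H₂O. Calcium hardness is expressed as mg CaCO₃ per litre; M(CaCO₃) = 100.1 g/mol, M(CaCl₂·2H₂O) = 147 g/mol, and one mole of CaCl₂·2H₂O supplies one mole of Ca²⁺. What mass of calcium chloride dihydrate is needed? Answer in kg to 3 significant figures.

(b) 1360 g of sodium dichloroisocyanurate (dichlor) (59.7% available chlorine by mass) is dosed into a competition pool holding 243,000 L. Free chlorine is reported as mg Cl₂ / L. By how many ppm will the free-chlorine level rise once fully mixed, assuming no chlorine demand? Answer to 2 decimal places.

(a) 55.3 kg; (b) 3.34 ppm

(a) Volume: 538 m³ = 538,000 L.
(a) Hardness to add: (159 − 89) = 70 mg/L as CaCO₃ × 538,000 L = 37,660 g as CaCO₃.
(a) Moles of Ca²⁺ (1 mol Ca²⁺ ≡ 1 mol CaCO₃): 37,660 / 100.1 g/mol = 376.2 mol.
(a) Mass of CaCl₂·2H₂O: 376.2 × 147 = 55,300 g.

(b) Available chlorine delivered: 1360 g × 0.597 = 811.9 g as Cl₂.
(b) Concentration rise: 811.9 g / 243,000 L = 3.341 mg/L = 3.34 ppm.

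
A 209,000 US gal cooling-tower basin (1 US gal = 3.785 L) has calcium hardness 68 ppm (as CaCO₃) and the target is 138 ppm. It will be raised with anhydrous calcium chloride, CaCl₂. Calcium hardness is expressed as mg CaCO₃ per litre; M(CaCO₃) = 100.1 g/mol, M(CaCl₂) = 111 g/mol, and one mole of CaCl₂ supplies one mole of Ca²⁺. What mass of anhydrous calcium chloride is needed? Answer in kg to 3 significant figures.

Volume: 209,000 US gal × 3.785 L/gal = 791,065 L.
Hardness to add: (138 − 68) = 70 mg/L as CaCO₃ × 791,065 L = 55,370 g as CaCO₃.
Moles of Ca²⁺ (1 mol Ca²⁺ ≡ 1 mol CaCO₃): 55,370 / 100.1 g/mol = 553.2 mol.
Mass of CaCl₂: 553.2 × 111 = 61,400 g.

61.4 kg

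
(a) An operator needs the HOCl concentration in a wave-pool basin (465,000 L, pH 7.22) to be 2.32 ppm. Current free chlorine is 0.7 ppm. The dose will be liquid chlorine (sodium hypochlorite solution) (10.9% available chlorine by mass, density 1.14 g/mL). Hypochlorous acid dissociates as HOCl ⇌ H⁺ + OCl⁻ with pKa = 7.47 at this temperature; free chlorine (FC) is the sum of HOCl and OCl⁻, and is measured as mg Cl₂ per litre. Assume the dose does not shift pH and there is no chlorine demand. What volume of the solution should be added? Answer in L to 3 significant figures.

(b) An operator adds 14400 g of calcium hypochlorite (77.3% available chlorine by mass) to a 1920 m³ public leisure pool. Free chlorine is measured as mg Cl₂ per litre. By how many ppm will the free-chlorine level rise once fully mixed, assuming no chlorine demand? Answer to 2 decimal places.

(a) 10.9 L; (b) 5.80 ppm

(a) [OCl⁻]/[HOCl] = 10^(pH − pKa) = 10^(7.22 − 7.47) = 0.5623; fraction as HOCl = 1/(1 + 0.5623) = 0.6401.
(a) Free chlorine required for 2.32 ppm HOCl: 2.32 / 0.6401 = 3.625 ppm.
(a) FC to add: 3.625 − 0.7 = 2.925 mg/L as Cl₂.
(a) Cl₂ equivalent: 2.925 mg/L × 465,000 L = 1360 g.
(a) Product at 10.9% available Cl: 1360 / 0.109 = 12,480 g.
(a) Volume: 12,480 g ÷ 1.14 g/mL = 10,940 mL.

(b) Volume: 1920 m³ = 1,920,000 L.
(b) Available chlorine delivered: 14,400 g × 0.773 = 11,130 g as Cl₂.
(b) Concentration rise: 11,130 g / 1,920,000 L = 5.798 mg/L = 5.80 ppm.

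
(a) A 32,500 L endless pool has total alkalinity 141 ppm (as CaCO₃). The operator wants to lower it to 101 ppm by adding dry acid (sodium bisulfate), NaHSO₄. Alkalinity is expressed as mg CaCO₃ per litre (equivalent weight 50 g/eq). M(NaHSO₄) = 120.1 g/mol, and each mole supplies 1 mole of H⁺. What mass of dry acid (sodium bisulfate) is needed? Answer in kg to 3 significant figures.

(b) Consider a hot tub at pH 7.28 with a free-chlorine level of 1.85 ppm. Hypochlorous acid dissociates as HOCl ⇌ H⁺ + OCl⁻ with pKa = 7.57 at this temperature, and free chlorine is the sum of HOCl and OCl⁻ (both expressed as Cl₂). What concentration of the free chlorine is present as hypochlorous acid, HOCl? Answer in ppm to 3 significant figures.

(a) 3.12 kg; (b) 1.22 ppm

(a) Alkalinity to neutralize: (141 − 101) = 40 mg/L as CaCO₃ × 32,500 L = 1300 g as CaCO₃.
(a) Equivalents of H⁺ required: 1300 ÷ 50 g/eq = 26 eq = 26 mol NaHSO₄.
(a) Mass of NaHSO₄: 26 × 120.1 = 3123 g.

(b) [OCl⁻]/[HOCl] = 10^(pH − pKa) = 10^(7.28 − 7.57) = 10^-0.29 = 0.5129.
(b) Fraction as HOCl = 1 / (1 + 0.5129) = 0.661.
(b) HOCl = 0.661 × 1.85 ppm = 1.223 ppm.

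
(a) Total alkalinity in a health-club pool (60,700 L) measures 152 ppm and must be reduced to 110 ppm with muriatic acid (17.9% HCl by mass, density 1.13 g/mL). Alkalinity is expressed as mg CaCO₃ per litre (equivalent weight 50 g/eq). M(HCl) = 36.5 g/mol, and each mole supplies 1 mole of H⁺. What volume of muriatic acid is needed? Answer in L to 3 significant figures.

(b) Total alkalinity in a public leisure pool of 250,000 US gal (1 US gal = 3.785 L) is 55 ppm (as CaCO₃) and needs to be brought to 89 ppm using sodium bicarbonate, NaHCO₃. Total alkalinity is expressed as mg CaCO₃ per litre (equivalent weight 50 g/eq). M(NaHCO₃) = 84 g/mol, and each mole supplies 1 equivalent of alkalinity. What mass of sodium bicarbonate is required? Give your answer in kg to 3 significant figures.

(a) 9.20 L; (b) 54.0 kg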